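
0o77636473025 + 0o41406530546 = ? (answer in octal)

Add column by column in base 8, right to left:
  5+6 = 3 carry 1
  2+4+1 = 7
  0+5 = 5
  3+0 = 3
  7+3 = 2 carry 1
  4+5+1 = 2 carry 1
  6+6+1 = 5 carry 1
  3+0+1 = 4
  6+4 = 2 carry 1
  7+1+1 = 1 carry 1
  7+4+1 = 4 carry 1
  final carry 1

0o141245223573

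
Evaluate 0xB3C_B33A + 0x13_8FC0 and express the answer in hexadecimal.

0xB5042FA

Add column by column in base 16, right to left:
  A+0 = A
  3+C = F
  3+F = 2 carry 1
  B+8+1 = 4 carry 1
  C+3+1 = 0 carry 1
  3+1+1 = 5
  B+0 = B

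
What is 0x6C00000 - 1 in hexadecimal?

0x6BFFFFF

The trailing 5 digits are 0, so subtracting 1 borrows through: they become F and the next digit up decrements.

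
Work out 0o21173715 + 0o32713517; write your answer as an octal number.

Add column by column in base 8, right to left:
  5+7 = 4 carry 1
  1+1+1 = 3
  7+5 = 4 carry 1
  3+3+1 = 7
  7+1 = 0 carry 1
  1+7+1 = 1 carry 1
  1+2+1 = 4
  2+3 = 5

0o54107434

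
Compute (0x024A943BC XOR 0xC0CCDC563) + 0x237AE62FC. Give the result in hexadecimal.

0xE6012E9DB

First 0x024A943BC XOR 0xC0CCDC563 = 0xC286486DF.
Add column by column in base 16, right to left:
  F+C = B carry 1
  D+F+1 = D carry 1
  6+2+1 = 9
  8+6 = E
  4+E = 2 carry 1
  6+A+1 = 1 carry 1
  8+7+1 = 0 carry 1
  2+3+1 = 6
  C+2 = E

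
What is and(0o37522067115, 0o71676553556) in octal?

0o31422043114

AND each oct digit independently (no carries):
  3&7=3, 7&1=1, 5&6=4, 2&7=2, 2&6=2, 0&5=0, 6&5=4, 7&3=3, 1&5=1, 1&5=1, 5&6=4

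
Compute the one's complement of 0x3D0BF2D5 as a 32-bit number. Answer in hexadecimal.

0xC2F40D2A

Each hex digit d becomes F−d:
  3→C, D→2, 0→F, B→4, F→0, 2→D, D→2, 5→A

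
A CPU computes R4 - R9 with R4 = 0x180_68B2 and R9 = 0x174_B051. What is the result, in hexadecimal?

0xBB861

Subtract column by column in base 16:
  2-1 → 1
  B-5 → 6
  8-0 → 8
  6-B → B (borrow)
  0-4-1 → B (borrow)
  8-7-1 → 0
  1-1 → 0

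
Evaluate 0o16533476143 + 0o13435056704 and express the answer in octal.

0o32170555047

Add column by column in base 8, right to left:
  3+4 = 7
  4+0 = 4
  1+7 = 0 carry 1
  6+6+1 = 5 carry 1
  7+5+1 = 5 carry 1
  4+0+1 = 5
  3+5 = 0 carry 1
  3+3+1 = 7
  5+4 = 1 carry 1
  6+3+1 = 2 carry 1
  1+1+1 = 3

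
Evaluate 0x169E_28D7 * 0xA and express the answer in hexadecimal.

Multiply each base-16 digit by 10, carrying:
  7×10 = 70 → write 6 carry 4
  D×10+4 = 134 → write 6 carry 8
  8×10+8 = 88 → write 8 carry 5
  2×10+5 = 25 → write 9 carry 1
  E×10+1 = 141 → write D carry 8
  9×10+8 = 98 → write 2 carry 6
  6×10+6 = 66 → write 2 carry 4
  1×10+4 = 14 → write E

0xE22D9866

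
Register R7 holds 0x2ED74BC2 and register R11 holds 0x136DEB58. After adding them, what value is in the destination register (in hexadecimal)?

Add column by column in base 16, right to left:
  2+8 = A
  C+5 = 1 carry 1
  B+B+1 = 7 carry 1
  4+E+1 = 3 carry 1
  7+D+1 = 5 carry 1
  D+6+1 = 4 carry 1
  E+3+1 = 2 carry 1
  2+1+1 = 4

0x4245371A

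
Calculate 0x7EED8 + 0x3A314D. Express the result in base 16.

0x422025

Add column by column in base 16, right to left:
  8+D = 5 carry 1
  D+4+1 = 2 carry 1
  E+1+1 = 0 carry 1
  E+3+1 = 2 carry 1
  7+A+1 = 2 carry 1
  0+3+1 = 4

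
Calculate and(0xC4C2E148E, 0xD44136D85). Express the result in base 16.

AND each hex digit independently (no carries):
  C&D=C, 4&4=4, C&4=4, 2&1=0, E&3=2, 1&6=0, 4&D=4, 8&8=8, E&5=4

0xC44020484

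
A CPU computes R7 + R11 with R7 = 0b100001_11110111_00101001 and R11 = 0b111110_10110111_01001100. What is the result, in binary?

0b11000001010111001110101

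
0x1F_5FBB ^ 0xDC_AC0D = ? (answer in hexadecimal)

0xC3F3B6

XOR each hex digit independently (no carries):
  1^D=C, F^C=3, 5^A=F, F^C=3, B^0=B, B^D=6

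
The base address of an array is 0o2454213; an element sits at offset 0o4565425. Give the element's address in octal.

Add column by column in base 8, right to left:
  3+5 = 0 carry 1
  1+2+1 = 4
  2+4 = 6
  4+5 = 1 carry 1
  5+6+1 = 4 carry 1
  4+5+1 = 2 carry 1
  2+4+1 = 7

0o7241640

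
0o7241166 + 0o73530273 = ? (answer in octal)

Add column by column in base 8, right to left:
  6+3 = 1 carry 1
  6+7+1 = 6 carry 1
  1+2+1 = 4
  1+0 = 1
  4+3 = 7
  2+5 = 7
  7+3 = 2 carry 1
  0+7+1 = 0 carry 1
  final carry 1

0o102771461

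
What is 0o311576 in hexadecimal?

0x1937E

Each octal digit is 3 bits: 3=011 1=001 1=001 5=101 7=111 6=110.
Group the bits into nibbles: 0001 1001 0011 0111 1110 → 1937E.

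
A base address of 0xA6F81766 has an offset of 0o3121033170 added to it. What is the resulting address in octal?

0xA6F81766 = 0o24676013546 in octal.
Add column by column in base 8, right to left:
  6+0 = 6
  4+7 = 3 carry 1
  5+1+1 = 7
  3+3 = 6
  1+3 = 4
  0+0 = 0
  6+1 = 7
  7+2 = 1 carry 1
  6+1+1 = 0 carry 1
  4+3+1 = 0 carry 1
  2+0+1 = 3

0o30017046736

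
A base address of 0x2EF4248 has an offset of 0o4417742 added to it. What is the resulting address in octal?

0o300261052

0x2EF4248 = 0o273641110 in octal.
Add column by column in base 8, right to left:
  0+2 = 2
  1+4 = 5
  1+7 = 0 carry 1
  1+7+1 = 1 carry 1
  4+1+1 = 6
  6+4 = 2 carry 1
  3+4+1 = 0 carry 1
  7+0+1 = 0 carry 1
  2+0+1 = 3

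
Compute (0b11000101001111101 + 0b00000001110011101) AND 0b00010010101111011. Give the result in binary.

0b10000011010

Add column by column in base 2, right to left:
  1+1 = 0 carry 1
  0+0+1 = 1
  1+1 = 0 carry 1
  1+1+1 = 1 carry 1
  1+1+1 = 1 carry 1
  1+0+1 = 0 carry 1
  1+0+1 = 0 carry 1
  0+1+1 = 0 carry 1
  0+1+1 = 0 carry 1
  1+1+1 = 1 carry 1
  0+0+1 = 1
  1+0 = 1
  0+0 = 0
  0+0 = 0
  0+0 = 0
  1+0 = 1
  1+0 = 1
Sum = 0b11000111000011010; now AND with 0b00010010101111011:
  11000111000011010
& 00010010101111011
= 00000010000011010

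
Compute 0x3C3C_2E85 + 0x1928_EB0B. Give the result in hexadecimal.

0x55651990

Add column by column in base 16, right to left:
  5+B = 0 carry 1
  8+0+1 = 9
  E+B = 9 carry 1
  2+E+1 = 1 carry 1
  C+8+1 = 5 carry 1
  3+2+1 = 6
  C+9 = 5 carry 1
  3+1+1 = 5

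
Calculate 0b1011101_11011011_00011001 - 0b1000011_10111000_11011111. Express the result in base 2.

0b110100010001000111010

Subtract column by column in base 2:
  1-1 → 0
  0-1 → 1 (borrow)
  0-1-1 → 0 (borrow)
  1-1-1 → 1 (borrow)
  1-1-1 → 1 (borrow)
  0-0-1 → 1 (borrow)
  0-1-1 → 0 (borrow)
  0-1-1 → 0 (borrow)
  1-0-1 → 0
  1-0 → 1
  0-0 → 0
  1-1 → 0
  1-1 → 0
  0-1 → 1 (borrow)
  1-0-1 → 0
  1-1 → 0
  1-1 → 0
  0-1 → 1 (borrow)
  1-0-1 → 0
  1-0 → 1
  1-0 → 1
  0-0 → 0
  1-1 → 0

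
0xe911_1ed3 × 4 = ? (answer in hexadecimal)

0x3a4447b4c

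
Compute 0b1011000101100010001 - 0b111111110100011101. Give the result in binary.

0b11000110111110100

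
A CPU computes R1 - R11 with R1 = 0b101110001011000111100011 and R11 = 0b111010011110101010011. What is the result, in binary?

0b100110110111010010010000

Subtract column by column in base 2:
  1-1 → 0
  1-1 → 0
  0-0 → 0
  0-0 → 0
  0-1 → 1 (borrow)
  1-0-1 → 0
  1-1 → 0
  1-0 → 1
  1-1 → 0
  0-0 → 0
  0-1 → 1 (borrow)
  0-1-1 → 0 (borrow)
  1-1-1 → 1 (borrow)
  1-1-1 → 1 (borrow)
  0-0-1 → 1 (borrow)
  1-0-1 → 0
  0-1 → 1 (borrow)
  0-0-1 → 1 (borrow)
  0-1-1 → 0 (borrow)
  1-1-1 → 1 (borrow)
  1-1-1 → 1 (borrow)
  1-0-1 → 0
  0-0 → 0
  1-0 → 1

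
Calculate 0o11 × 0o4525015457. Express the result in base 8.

0o51775172247

Multiply each base-8 digit by 9, carrying:
  7×9 = 63 → write 7 carry 7
  5×9+7 = 52 → write 4 carry 6
  4×9+6 = 42 → write 2 carry 5
  5×9+5 = 50 → write 2 carry 6
  1×9+6 = 15 → write 7 carry 1
  0×9+1 = 1 → write 1
  5×9 = 45 → write 5 carry 5
  2×9+5 = 23 → write 7 carry 2
  5×9+2 = 47 → write 7 carry 5
  4×9+5 = 41 → write 1 carry 5
  remaining carry: 5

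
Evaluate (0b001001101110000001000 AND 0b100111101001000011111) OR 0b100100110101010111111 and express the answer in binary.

0b100101111101010111111

0b001001101110000001000 AND 0b100111101001000011111 = 0b000001101000000001000.
Then OR with 0b100100110101010111111.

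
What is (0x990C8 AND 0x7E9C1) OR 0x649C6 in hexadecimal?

0x990C8 AND 0x7E9C1 = 0x180C0.
Then OR with 0x649C6.

0x7C9C6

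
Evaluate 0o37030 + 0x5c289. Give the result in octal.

0o1400241

0x5c289 = 0o1341211 in octal.
Add column by column in base 8, right to left:
  0+1 = 1
  3+1 = 4
  0+2 = 2
  7+1 = 0 carry 1
  3+4+1 = 0 carry 1
  0+3+1 = 4
  0+1 = 1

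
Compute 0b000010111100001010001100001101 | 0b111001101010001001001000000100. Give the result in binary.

0b111011111110001011001100001101

OR bit by bit (1 where either bit is 1):
  000010111100001010001100001101
| 111001101010001001001000000100
= 111011111110001011001100001101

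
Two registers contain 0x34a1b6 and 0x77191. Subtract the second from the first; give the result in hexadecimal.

0x2d3025

Subtract column by column in base 16:
  6-1 → 5
  b-9 → 2
  1-1 → 0
  a-7 → 3
  4-7 → d (borrow)
  3-0-1 → 2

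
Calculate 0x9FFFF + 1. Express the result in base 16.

The trailing 4 digits are F (max in base 16), so adding 1 cascades: they roll to 0 and the next digit up increments.

0xA0000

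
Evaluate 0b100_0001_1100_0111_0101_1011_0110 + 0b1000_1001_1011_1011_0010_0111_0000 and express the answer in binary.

0b1100101110000010100000100110

Add column by column in base 2, right to left:
  0+0 = 0
  1+0 = 1
  1+0 = 1
  0+0 = 0
  1+1 = 0 carry 1
  1+1+1 = 1 carry 1
  0+1+1 = 0 carry 1
  1+0+1 = 0 carry 1
  1+0+1 = 0 carry 1
  0+1+1 = 0 carry 1
  1+0+1 = 0 carry 1
  0+0+1 = 1
  1+1 = 0 carry 1
  1+1+1 = 1 carry 1
  1+0+1 = 0 carry 1
  0+1+1 = 0 carry 1
  0+1+1 = 0 carry 1
  0+1+1 = 0 carry 1
  1+0+1 = 0 carry 1
  1+1+1 = 1 carry 1
  1+1+1 = 1 carry 1
  0+0+1 = 1
  0+0 = 0
  0+1 = 1
  0+0 = 0
  0+0 = 0
  1+0 = 1
  0+1 = 1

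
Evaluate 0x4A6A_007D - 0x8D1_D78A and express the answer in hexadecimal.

0x419828F3

Subtract column by column in base 16:
  D-A → 3
  7-8 → F (borrow)
  0-7-1 → 8 (borrow)
  0-D-1 → 2 (borrow)
  A-1-1 → 8
  6-D → 9 (borrow)
  A-8-1 → 1
  4-0 → 4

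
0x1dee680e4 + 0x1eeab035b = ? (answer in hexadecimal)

0x3cd91843f

Add column by column in base 16, right to left:
  4+b = f
  e+5 = 3 carry 1
  0+3+1 = 4
  8+0 = 8
  6+b = 1 carry 1
  e+a+1 = 9 carry 1
  e+e+1 = d carry 1
  d+e+1 = c carry 1
  1+1+1 = 3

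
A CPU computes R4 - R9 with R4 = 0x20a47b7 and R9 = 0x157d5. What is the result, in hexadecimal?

0x208efe2

Subtract column by column in base 16:
  7-5 → 2
  b-d → e (borrow)
  7-7-1 → f (borrow)
  4-5-1 → e (borrow)
  a-1-1 → 8
  0-0 → 0
  2-0 → 2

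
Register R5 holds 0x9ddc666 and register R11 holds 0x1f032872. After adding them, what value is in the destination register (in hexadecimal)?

0x28e0eed8

Add column by column in base 16, right to left:
  6+2 = 8
  6+7 = d
  6+8 = e
  c+2 = e
  d+3 = 0 carry 1
  d+0+1 = e
  9+f = 8 carry 1
  0+1+1 = 2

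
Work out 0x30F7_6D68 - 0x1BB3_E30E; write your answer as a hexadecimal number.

0x15438A5A

Subtract column by column in base 16:
  8-E → A (borrow)
  6-0-1 → 5
  D-3 → A
  6-E → 8 (borrow)
  7-3-1 → 3
  F-B → 4
  0-B → 5 (borrow)
  3-1-1 → 1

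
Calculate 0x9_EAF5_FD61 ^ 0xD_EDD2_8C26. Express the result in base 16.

0x407277147

XOR each hex digit independently (no carries):
  9^D=4, E^E=0, A^D=7, F^D=2, 5^2=7, F^8=7, D^C=1, 6^2=4, 1^6=7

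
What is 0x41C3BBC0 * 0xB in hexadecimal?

Multiply each base-16 digit by 11, carrying:
  0×11 = 0 → write 0
  C×11 = 132 → write 4 carry 8
  B×11+8 = 129 → write 1 carry 8
  B×11+8 = 129 → write 1 carry 8
  3×11+8 = 41 → write 9 carry 2
  C×11+2 = 134 → write 6 carry 8
  1×11+8 = 19 → write 3 carry 1
  4×11+1 = 45 → write D carry 2
  remaining carry: 2

0x2D3691140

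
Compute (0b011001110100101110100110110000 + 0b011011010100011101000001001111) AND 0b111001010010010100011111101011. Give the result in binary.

Add column by column in base 2, right to left:
  0+1 = 1
  0+1 = 1
  0+1 = 1
  0+1 = 1
  1+0 = 1
  1+0 = 1
  0+1 = 1
  1+0 = 1
  1+0 = 1
  0+0 = 0
  0+0 = 0
  1+0 = 1
  0+1 = 1
  1+0 = 1
  1+1 = 0 carry 1
  1+1+1 = 1 carry 1
  0+1+1 = 0 carry 1
  1+0+1 = 0 carry 1
  0+0+1 = 1
  0+0 = 0
  1+1 = 0 carry 1
  0+0+1 = 1
  1+1 = 0 carry 1
  1+0+1 = 0 carry 1
  1+1+1 = 1 carry 1
  0+1+1 = 0 carry 1
  0+0+1 = 1
  1+1 = 0 carry 1
  1+1+1 = 1 carry 1
  final carry 1
Sum = 0b110101001001001011100111111111; now AND with 0b111001010010010100011111101011:
  110101001001001011100111111111
& 111001010010010100011111101011
= 110001000000000000000111101011

0b110001000000000000000111101011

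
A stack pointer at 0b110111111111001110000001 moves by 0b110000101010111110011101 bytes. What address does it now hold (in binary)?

0b1101000101010001100011110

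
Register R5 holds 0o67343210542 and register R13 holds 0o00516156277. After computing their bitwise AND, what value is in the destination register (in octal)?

AND each oct digit independently (no carries):
  6&0=0, 7&0=0, 3&5=1, 4&1=0, 3&6=2, 2&1=0, 1&5=1, 0&6=0, 5&2=0, 4&7=4, 2&7=2

0o00102010042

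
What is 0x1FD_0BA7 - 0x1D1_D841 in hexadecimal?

0x2B3366

Subtract column by column in base 16:
  7-1 → 6
  A-4 → 6
  B-8 → 3
  0-D → 3 (borrow)
  D-1-1 → B
  F-D → 2
  1-1 → 0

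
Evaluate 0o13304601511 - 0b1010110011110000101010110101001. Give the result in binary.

0b100100110101010110110100000

0o13304601511 = 0b1011011000100110000001101001001 in binary.
Subtract column by column in base 2:
  1-1 → 0
  0-0 → 0
  0-0 → 0
  1-1 → 0
  0-0 → 0
  0-1 → 1 (borrow)
  1-0-1 → 0
  0-1 → 1 (borrow)
  1-1-1 → 1 (borrow)
  1-0-1 → 0
  0-1 → 1 (borrow)
  0-0-1 → 1 (borrow)
  0-1-1 → 0 (borrow)
  0-0-1 → 1 (borrow)
  0-1-1 → 0 (borrow)
  0-0-1 → 1 (borrow)
  1-0-1 → 0
  1-0 → 1
  0-0 → 0
  0-1 → 1 (borrow)
  1-1-1 → 1 (borrow)
  0-1-1 → 0 (borrow)
  0-1-1 → 0 (borrow)
  0-0-1 → 1 (borrow)
  1-0-1 → 0
  1-1 → 0
  0-1 → 1 (borrow)
  1-0-1 → 0
  1-1 → 0
  0-0 → 0
  1-1 → 0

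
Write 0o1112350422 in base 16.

0x929D112

Each octal digit is 3 bits: 1=001 1=001 1=001 2=010 3=011 5=101 0=000 4=100 2=010 2=010.
Group the bits into nibbles: 1001 0010 1001 1101 0001 0001 0010 → 929D112.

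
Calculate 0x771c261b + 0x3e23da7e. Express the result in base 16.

Add column by column in base 16, right to left:
  b+e = 9 carry 1
  1+7+1 = 9
  6+a = 0 carry 1
  2+d+1 = 0 carry 1
  c+3+1 = 0 carry 1
  1+2+1 = 4
  7+e = 5 carry 1
  7+3+1 = b

0xb5400099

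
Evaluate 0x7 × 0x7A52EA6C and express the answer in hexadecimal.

0x3584468F4

Multiply each base-16 digit by 7, carrying:
  C×7 = 84 → write 4 carry 5
  6×7+5 = 47 → write F carry 2
  A×7+2 = 72 → write 8 carry 4
  E×7+4 = 102 → write 6 carry 6
  2×7+6 = 20 → write 4 carry 1
  5×7+1 = 36 → write 4 carry 2
  A×7+2 = 72 → write 8 carry 4
  7×7+4 = 53 → write 5 carry 3
  remaining carry: 3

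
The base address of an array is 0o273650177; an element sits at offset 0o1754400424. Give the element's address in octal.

Add column by column in base 8, right to left:
  7+4 = 3 carry 1
  7+2+1 = 2 carry 1
  1+4+1 = 6
  0+0 = 0
  5+0 = 5
  6+4 = 2 carry 1
  3+4+1 = 0 carry 1
  7+5+1 = 5 carry 1
  2+7+1 = 2 carry 1
  0+1+1 = 2

0o2250250623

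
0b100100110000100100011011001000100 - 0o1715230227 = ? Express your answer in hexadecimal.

0x116dd05ad

0b100100110000100100011011001000100 = 0x126123644 in hexadecimal.
0o1715230227 = 0xf353097 in hexadecimal.
Subtract column by column in base 16:
  4-7 → d (borrow)
  4-9-1 → a (borrow)
  6-0-1 → 5
  3-3 → 0
  2-5 → d (borrow)
  1-3-1 → d (borrow)
  6-f-1 → 6 (borrow)
  2-0-1 → 1
  1-0 → 1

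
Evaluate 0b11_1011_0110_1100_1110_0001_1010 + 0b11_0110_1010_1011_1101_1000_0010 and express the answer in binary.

0b111001000011000101110011100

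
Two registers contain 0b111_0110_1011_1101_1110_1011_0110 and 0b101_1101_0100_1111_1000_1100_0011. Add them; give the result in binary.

Add column by column in base 2, right to left:
  0+1 = 1
  1+1 = 0 carry 1
  1+0+1 = 0 carry 1
  0+0+1 = 1
  1+0 = 1
  1+0 = 1
  0+1 = 1
  1+1 = 0 carry 1
  0+0+1 = 1
  1+0 = 1
  1+0 = 1
  1+1 = 0 carry 1
  1+1+1 = 1 carry 1
  0+1+1 = 0 carry 1
  1+1+1 = 1 carry 1
  1+1+1 = 1 carry 1
  1+0+1 = 0 carry 1
  1+0+1 = 0 carry 1
  0+1+1 = 0 carry 1
  1+0+1 = 0 carry 1
  0+1+1 = 0 carry 1
  1+0+1 = 0 carry 1
  1+1+1 = 1 carry 1
  0+1+1 = 0 carry 1
  1+1+1 = 1 carry 1
  1+0+1 = 0 carry 1
  1+1+1 = 1 carry 1
  final carry 1

0b1101010000001101011101111001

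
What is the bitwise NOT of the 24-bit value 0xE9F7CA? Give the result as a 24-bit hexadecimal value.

0x160835

Each hex digit d becomes F−d:
  E→1, 9→6, F→0, 7→8, C→3, A→5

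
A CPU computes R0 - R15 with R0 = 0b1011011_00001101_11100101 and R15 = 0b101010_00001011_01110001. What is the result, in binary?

0b1100010000001001110100

Subtract column by column in base 2:
  1-1 → 0
  0-0 → 0
  1-0 → 1
  0-0 → 0
  0-1 → 1 (borrow)
  1-1-1 → 1 (borrow)
  1-1-1 → 1 (borrow)
  1-0-1 → 0
  1-1 → 0
  0-1 → 1 (borrow)
  1-0-1 → 0
  1-1 → 0
  0-0 → 0
  0-0 → 0
  0-0 → 0
  0-0 → 0
  1-0 → 1
  1-1 → 0
  0-0 → 0
  1-1 → 0
  1-0 → 1
  0-1 → 1 (borrow)
  1-0-1 → 0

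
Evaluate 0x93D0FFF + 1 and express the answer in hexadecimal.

0x93D1000

The trailing 3 digits are F (max in base 16), so adding 1 cascades: they roll to 0 and the next digit up increments.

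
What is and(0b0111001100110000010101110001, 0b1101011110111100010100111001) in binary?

0b0101001100110000010100110001

AND bit by bit (1 only where both bits are 1):
  0111001100110000010101110001
& 1101011110111100010100111001
= 0101001100110000010100110001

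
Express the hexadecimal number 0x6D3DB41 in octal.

0o664755501

Expand each hex digit to 4 bits: 6=0110 D=1101 3=0011 D=1101 B=1011 4=0100 1=0001.
Group the bits in threes: 110 110 100 111 101 101 101 000 001 → 664755501.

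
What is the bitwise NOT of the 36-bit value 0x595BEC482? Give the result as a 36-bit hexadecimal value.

0xA6A413B7D

Each hex digit d becomes F−d:
  5→A, 9→6, 5→A, B→4, E→1, C→3, 4→B, 8→7, 2→D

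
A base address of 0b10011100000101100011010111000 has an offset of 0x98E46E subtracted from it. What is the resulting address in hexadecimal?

0x12E9E24A

0b10011100000101100011010111000 = 0x1382C6B8 in hexadecimal.
Subtract column by column in base 16:
  8-E → A (borrow)
  B-6-1 → 4
  6-4 → 2
  C-E → E (borrow)
  2-8-1 → 9 (borrow)
  8-9-1 → E (borrow)
  3-0-1 → 2
  1-0 → 1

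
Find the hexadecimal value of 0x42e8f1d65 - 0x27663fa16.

0x1b82b234f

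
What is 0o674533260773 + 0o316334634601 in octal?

0o1213070115574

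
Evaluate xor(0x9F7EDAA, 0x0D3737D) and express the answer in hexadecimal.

0x9249ED7

XOR each hex digit independently (no carries):
  9^0=9, F^D=2, 7^3=4, E^7=9, D^3=E, A^7=D, A^D=7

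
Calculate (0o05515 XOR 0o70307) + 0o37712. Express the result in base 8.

0o135524

First 0o05515 XOR 0o70307 = 0o75612.
Add column by column in base 8, right to left:
  2+2 = 4
  1+1 = 2
  6+7 = 5 carry 1
  5+7+1 = 5 carry 1
  7+3+1 = 3 carry 1
  final carry 1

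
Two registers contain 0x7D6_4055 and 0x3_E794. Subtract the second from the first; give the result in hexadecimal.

0x7D258C1

Subtract column by column in base 16:
  5-4 → 1
  5-9 → C (borrow)
  0-7-1 → 8 (borrow)
  4-E-1 → 5 (borrow)
  6-3-1 → 2
  D-0 → D
  7-0 → 7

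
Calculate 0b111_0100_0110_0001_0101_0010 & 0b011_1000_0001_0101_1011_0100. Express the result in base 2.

AND bit by bit (1 only where both bits are 1):
  11101000110000101010010
& 01110000001010110110100
= 01100000000000100010000

0b01100000000000100010000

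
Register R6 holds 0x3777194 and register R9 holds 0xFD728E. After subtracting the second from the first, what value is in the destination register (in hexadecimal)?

Subtract column by column in base 16:
  4-E → 6 (borrow)
  9-8-1 → 0
  1-2 → F (borrow)
  7-7-1 → F (borrow)
  7-D-1 → 9 (borrow)
  7-F-1 → 7 (borrow)
  3-0-1 → 2

0x279FF06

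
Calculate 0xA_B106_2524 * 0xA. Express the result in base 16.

0x6AEA3D7368

Multiply each base-16 digit by 10, carrying:
  4×10 = 40 → write 8 carry 2
  2×10+2 = 22 → write 6 carry 1
  5×10+1 = 51 → write 3 carry 3
  2×10+3 = 23 → write 7 carry 1
  6×10+1 = 61 → write D carry 3
  0×10+3 = 3 → write 3
  1×10 = 10 → write A
  B×10 = 110 → write E carry 6
  A×10+6 = 106 → write A carry 6
  remaining carry: 6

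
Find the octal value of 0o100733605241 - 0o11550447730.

0o67163135311

Subtract column by column in base 8:
  1-0 → 1
  4-3 → 1
  2-7 → 3 (borrow)
  5-7-1 → 5 (borrow)
  0-4-1 → 3 (borrow)
  6-4-1 → 1
  3-0 → 3
  3-5 → 6 (borrow)
  7-5-1 → 1
  0-1 → 7 (borrow)
  0-1-1 → 6 (borrow)
  1-0-1 → 0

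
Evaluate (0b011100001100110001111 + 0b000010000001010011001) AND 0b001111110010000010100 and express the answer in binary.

Add column by column in base 2, right to left:
  1+1 = 0 carry 1
  1+0+1 = 0 carry 1
  1+0+1 = 0 carry 1
  1+1+1 = 1 carry 1
  0+1+1 = 0 carry 1
  0+0+1 = 1
  0+0 = 0
  1+1 = 0 carry 1
  1+0+1 = 0 carry 1
  0+1+1 = 0 carry 1
  0+0+1 = 1
  1+0 = 1
  1+0 = 1
  0+0 = 0
  0+0 = 0
  0+0 = 0
  0+1 = 1
  1+0 = 1
  1+0 = 1
  1+0 = 1
Sum = 0b11110001110000101000; now AND with 0b001111110010000010100:
  011110001110000101000
& 001111110010000010100
= 001110000010000000000

0b1110000010000000000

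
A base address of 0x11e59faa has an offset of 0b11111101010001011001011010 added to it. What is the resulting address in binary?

0x11e59faa = 0b10001111001011001111110101010 in binary.
Add column by column in base 2, right to left:
  0+0 = 0
  1+1 = 0 carry 1
  0+0+1 = 1
  1+1 = 0 carry 1
  0+1+1 = 0 carry 1
  1+0+1 = 0 carry 1
  0+1+1 = 0 carry 1
  1+0+1 = 0 carry 1
  1+0+1 = 0 carry 1
  1+1+1 = 1 carry 1
  1+1+1 = 1 carry 1
  1+0+1 = 0 carry 1
  1+1+1 = 1 carry 1
  0+0+1 = 1
  0+0 = 0
  1+0 = 1
  1+1 = 0 carry 1
  0+0+1 = 1
  1+1 = 0 carry 1
  0+0+1 = 1
  0+1 = 1
  1+1 = 0 carry 1
  1+1+1 = 1 carry 1
  1+1+1 = 1 carry 1
  1+1+1 = 1 carry 1
  0+1+1 = 0 carry 1
  0+0+1 = 1
  0+0 = 0
  1+0 = 1

0b10101110110101011011000000100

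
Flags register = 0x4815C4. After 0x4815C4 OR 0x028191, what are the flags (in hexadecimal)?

OR each hex digit independently (no carries):
  4|0=4, 8|2=A, 1|8=9, 5|1=5, C|9=D, 4|1=5

0x4A95D5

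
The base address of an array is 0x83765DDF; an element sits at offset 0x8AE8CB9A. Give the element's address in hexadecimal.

0x10E5F2979

Add column by column in base 16, right to left:
  F+A = 9 carry 1
  D+9+1 = 7 carry 1
  D+B+1 = 9 carry 1
  5+C+1 = 2 carry 1
  6+8+1 = F
  7+E = 5 carry 1
  3+A+1 = E
  8+8 = 0 carry 1
  final carry 1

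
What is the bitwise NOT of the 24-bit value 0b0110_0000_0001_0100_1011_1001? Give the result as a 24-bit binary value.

0b100111111110101101000110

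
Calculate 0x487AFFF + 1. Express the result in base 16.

The trailing 3 digits are F (max in base 16), so adding 1 cascades: they roll to 0 and the next digit up increments.

0x487B000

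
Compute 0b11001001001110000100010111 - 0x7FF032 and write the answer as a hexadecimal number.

0b11001001001110000100010111 = 0x324E117 in hexadecimal.
Subtract column by column in base 16:
  7-2 → 5
  1-3 → E (borrow)
  1-0-1 → 0
  E-F → F (borrow)
  4-F-1 → 4 (borrow)
  2-7-1 → A (borrow)
  3-0-1 → 2

0x2A4F0E5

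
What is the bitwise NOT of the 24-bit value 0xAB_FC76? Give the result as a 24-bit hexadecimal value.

0x540389

Each hex digit d becomes F−d:
  A→5, B→4, F→0, C→3, 7→8, 6→9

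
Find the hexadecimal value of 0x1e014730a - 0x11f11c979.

0xc102a991

Subtract column by column in base 16:
  a-9 → 1
  0-7 → 9 (borrow)
  3-9-1 → 9 (borrow)
  7-c-1 → a (borrow)
  4-1-1 → 2
  1-1 → 0
  0-f → 1 (borrow)
  e-1-1 → c
  1-1 → 0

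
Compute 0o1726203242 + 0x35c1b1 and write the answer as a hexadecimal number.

0xf8ec853

0o1726203242 = 0xf5906a2 in hexadecimal.
Add column by column in base 16, right to left:
  2+1 = 3
  a+b = 5 carry 1
  6+1+1 = 8
  0+c = c
  9+5 = e
  5+3 = 8
  f+0 = f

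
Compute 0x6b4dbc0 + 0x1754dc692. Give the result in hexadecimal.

0x17c02a252

Add column by column in base 16, right to left:
  0+2 = 2
  c+9 = 5 carry 1
  b+6+1 = 2 carry 1
  d+c+1 = a carry 1
  4+d+1 = 2 carry 1
  b+4+1 = 0 carry 1
  6+5+1 = c
  0+7 = 7
  0+1 = 1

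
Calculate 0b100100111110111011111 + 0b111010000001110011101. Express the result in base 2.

0b1011111000000101111100

Add column by column in base 2, right to left:
  1+1 = 0 carry 1
  1+0+1 = 0 carry 1
  1+1+1 = 1 carry 1
  1+1+1 = 1 carry 1
  1+1+1 = 1 carry 1
  0+0+1 = 1
  1+0 = 1
  1+1 = 0 carry 1
  1+1+1 = 1 carry 1
  0+1+1 = 0 carry 1
  1+0+1 = 0 carry 1
  1+0+1 = 0 carry 1
  1+0+1 = 0 carry 1
  1+0+1 = 0 carry 1
  1+0+1 = 0 carry 1
  0+0+1 = 1
  0+1 = 1
  1+0 = 1
  0+1 = 1
  0+1 = 1
  1+1 = 0 carry 1
  final carry 1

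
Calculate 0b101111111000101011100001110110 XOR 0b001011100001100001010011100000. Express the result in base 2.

XOR bit by bit (1 where the bits differ):
  101111111000101011100001110110
^ 001011100001100001010011100000
= 100100011001001010110010010110

0b100100011001001010110010010110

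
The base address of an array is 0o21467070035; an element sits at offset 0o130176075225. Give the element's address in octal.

0o151665165262

Add column by column in base 8, right to left:
  5+5 = 2 carry 1
  3+2+1 = 6
  0+2 = 2
  0+5 = 5
  7+7 = 6 carry 1
  0+0+1 = 1
  7+6 = 5 carry 1
  6+7+1 = 6 carry 1
  4+1+1 = 6
  1+0 = 1
  2+3 = 5
  0+1 = 1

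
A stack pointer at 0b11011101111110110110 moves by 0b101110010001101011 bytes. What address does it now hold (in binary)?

0b100001100010000100001

Add column by column in base 2, right to left:
  0+1 = 1
  1+1 = 0 carry 1
  1+0+1 = 0 carry 1
  0+1+1 = 0 carry 1
  1+0+1 = 0 carry 1
  1+1+1 = 1 carry 1
  0+1+1 = 0 carry 1
  1+0+1 = 0 carry 1
  1+0+1 = 0 carry 1
  1+0+1 = 0 carry 1
  1+1+1 = 1 carry 1
  1+0+1 = 0 carry 1
  1+0+1 = 0 carry 1
  0+1+1 = 0 carry 1
  1+1+1 = 1 carry 1
  1+1+1 = 1 carry 1
  1+0+1 = 0 carry 1
  0+1+1 = 0 carry 1
  1+0+1 = 0 carry 1
  1+0+1 = 0 carry 1
  final carry 1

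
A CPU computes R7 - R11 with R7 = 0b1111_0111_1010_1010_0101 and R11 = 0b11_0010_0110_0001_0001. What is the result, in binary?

0b11000101010010010100

Subtract column by column in base 2:
  1-1 → 0
  0-0 → 0
  1-0 → 1
  0-0 → 0
  0-1 → 1 (borrow)
  1-0-1 → 0
  0-0 → 0
  1-0 → 1
  0-0 → 0
  1-1 → 0
  0-1 → 1 (borrow)
  1-0-1 → 0
  1-0 → 1
  1-1 → 0
  1-0 → 1
  0-0 → 0
  1-1 → 0
  1-1 → 0
  1-0 → 1
  1-0 → 1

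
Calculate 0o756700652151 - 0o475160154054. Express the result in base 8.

0o261520476075

Subtract column by column in base 8:
  1-4 → 5 (borrow)
  5-5-1 → 7 (borrow)
  1-0-1 → 0
  2-4 → 6 (borrow)
  5-5-1 → 7 (borrow)
  6-1-1 → 4
  0-0 → 0
  0-6 → 2 (borrow)
  7-1-1 → 5
  6-5 → 1
  5-7 → 6 (borrow)
  7-4-1 → 2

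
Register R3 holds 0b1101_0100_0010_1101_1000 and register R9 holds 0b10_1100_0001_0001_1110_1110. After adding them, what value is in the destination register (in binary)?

0b1110010101010011000110

Add column by column in base 2, right to left:
  0+0 = 0
  0+1 = 1
  0+1 = 1
  1+1 = 0 carry 1
  1+0+1 = 0 carry 1
  0+1+1 = 0 carry 1
  1+1+1 = 1 carry 1
  1+1+1 = 1 carry 1
  0+1+1 = 0 carry 1
  1+0+1 = 0 carry 1
  0+0+1 = 1
  0+0 = 0
  0+1 = 1
  0+0 = 0
  1+0 = 1
  0+0 = 0
  1+0 = 1
  0+0 = 0
  1+1 = 0 carry 1
  1+1+1 = 1 carry 1
  0+0+1 = 1
  0+1 = 1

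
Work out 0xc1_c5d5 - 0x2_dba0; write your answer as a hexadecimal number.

Subtract column by column in base 16:
  5-0 → 5
  d-a → 3
  5-b → a (borrow)
  c-d-1 → e (borrow)
  1-2-1 → e (borrow)
  c-0-1 → b

0xbeea35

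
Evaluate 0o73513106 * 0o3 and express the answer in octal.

0o262741322

Multiply each base-8 digit by 3, carrying:
  6×3 = 18 → write 2 carry 2
  0×3+2 = 2 → write 2
  1×3 = 3 → write 3
  3×3 = 9 → write 1 carry 1
  1×3+1 = 4 → write 4
  5×3 = 15 → write 7 carry 1
  3×3+1 = 10 → write 2 carry 1
  7×3+1 = 22 → write 6 carry 2
  remaining carry: 2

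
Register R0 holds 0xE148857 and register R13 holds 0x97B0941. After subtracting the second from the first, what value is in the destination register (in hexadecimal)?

0x4997F16

Subtract column by column in base 16:
  7-1 → 6
  5-4 → 1
  8-9 → F (borrow)
  8-0-1 → 7
  4-B → 9 (borrow)
  1-7-1 → 9 (borrow)
  E-9-1 → 4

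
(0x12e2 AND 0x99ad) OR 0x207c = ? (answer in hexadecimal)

0x30fc

0x12e2 AND 0x99ad = 0x10a0.
Then OR with 0x207c.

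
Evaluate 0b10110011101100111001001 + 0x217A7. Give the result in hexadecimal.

0b10110011101100111001001 = 0x59D9C9 in hexadecimal.
Add column by column in base 16, right to left:
  9+7 = 0 carry 1
  C+A+1 = 7 carry 1
  9+7+1 = 1 carry 1
  D+1+1 = F
  9+2 = B
  5+0 = 5

0x5BF170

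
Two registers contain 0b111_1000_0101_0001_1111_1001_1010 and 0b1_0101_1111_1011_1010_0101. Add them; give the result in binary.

Add column by column in base 2, right to left:
  0+1 = 1
  1+0 = 1
  0+1 = 1
  1+0 = 1
  1+0 = 1
  0+1 = 1
  0+0 = 0
  1+1 = 0 carry 1
  1+1+1 = 1 carry 1
  1+1+1 = 1 carry 1
  1+0+1 = 0 carry 1
  1+1+1 = 1 carry 1
  1+1+1 = 1 carry 1
  0+1+1 = 0 carry 1
  0+1+1 = 0 carry 1
  0+1+1 = 0 carry 1
  1+1+1 = 1 carry 1
  0+0+1 = 1
  1+1 = 0 carry 1
  0+0+1 = 1
  0+1 = 1
  0+0 = 0
  0+0 = 0
  1+0 = 1
  1+0 = 1
  1+0 = 1
  1+0 = 1

0b111100110110001101100111111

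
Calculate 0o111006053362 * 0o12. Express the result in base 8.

0o1332074662564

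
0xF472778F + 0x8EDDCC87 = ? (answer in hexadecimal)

Add column by column in base 16, right to left:
  F+7 = 6 carry 1
  8+8+1 = 1 carry 1
  7+C+1 = 4 carry 1
  7+C+1 = 4 carry 1
  2+D+1 = 0 carry 1
  7+D+1 = 5 carry 1
  4+E+1 = 3 carry 1
  F+8+1 = 8 carry 1
  final carry 1

0x183504416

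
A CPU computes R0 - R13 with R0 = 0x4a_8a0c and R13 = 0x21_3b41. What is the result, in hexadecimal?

Subtract column by column in base 16:
  c-1 → b
  0-4 → c (borrow)
  a-b-1 → e (borrow)
  8-3-1 → 4
  a-1 → 9
  4-2 → 2

0x294ecb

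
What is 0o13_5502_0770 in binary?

0b1011101101000010000111111000

Each octal digit is 3 bits: 1=001 3=011 5=101 5=101 0=000 2=010 0=000 7=111 7=111 0=000.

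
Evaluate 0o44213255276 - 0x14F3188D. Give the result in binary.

0b100001101001110100100001000110001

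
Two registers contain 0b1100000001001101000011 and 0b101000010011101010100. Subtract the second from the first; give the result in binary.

Subtract column by column in base 2:
  1-0 → 1
  1-0 → 1
  0-1 → 1 (borrow)
  0-0-1 → 1 (borrow)
  0-1-1 → 0 (borrow)
  0-0-1 → 1 (borrow)
  1-1-1 → 1 (borrow)
  0-0-1 → 1 (borrow)
  1-1-1 → 1 (borrow)
  1-1-1 → 1 (borrow)
  0-1-1 → 0 (borrow)
  0-0-1 → 1 (borrow)
  1-0-1 → 0
  0-1 → 1 (borrow)
  0-0-1 → 1 (borrow)
  0-0-1 → 1 (borrow)
  0-0-1 → 1 (borrow)
  0-0-1 → 1 (borrow)
  0-1-1 → 0 (borrow)
  0-0-1 → 1 (borrow)
  1-1-1 → 1 (borrow)
  1-0-1 → 0

0b110111110101111101111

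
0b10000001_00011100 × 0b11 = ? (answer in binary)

0b11000001101010100

Multiply each base-2 digit by 3, carrying:
  0×3 = 0 → write 0
  0×3 = 0 → write 0
  1×3 = 3 → write 1 carry 1
  1×3+1 = 4 → write 0 carry 2
  1×3+2 = 5 → write 1 carry 2
  0×3+2 = 2 → write 0 carry 1
  0×3+1 = 1 → write 1
  0×3 = 0 → write 0
  1×3 = 3 → write 1 carry 1
  0×3+1 = 1 → write 1
  0×3 = 0 → write 0
  0×3 = 0 → write 0
  0×3 = 0 → write 0
  0×3 = 0 → write 0
  0×3 = 0 → write 0
  1×3 = 3 → write 1 carry 1
  remaining carry: 1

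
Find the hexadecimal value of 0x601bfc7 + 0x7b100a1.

0xdb2c068

Add column by column in base 16, right to left:
  7+1 = 8
  c+a = 6 carry 1
  f+0+1 = 0 carry 1
  b+0+1 = c
  1+1 = 2
  0+b = b
  6+7 = d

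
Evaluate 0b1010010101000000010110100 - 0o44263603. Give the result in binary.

0b101110010001100100110001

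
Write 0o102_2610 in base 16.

0x42588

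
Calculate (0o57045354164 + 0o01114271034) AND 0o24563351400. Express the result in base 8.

0o20161241000

Add column by column in base 8, right to left:
  4+4 = 0 carry 1
  6+3+1 = 2 carry 1
  1+0+1 = 2
  4+1 = 5
  5+7 = 4 carry 1
  3+2+1 = 6
  5+4 = 1 carry 1
  4+1+1 = 6
  0+1 = 1
  7+1 = 0 carry 1
  5+0+1 = 6
Sum = 0o60161645220; now AND with 0o24563351400:
  6&2=2, 0&4=0, 1&5=1, 6&6=6, 1&3=1, 6&3=2, 4&5=4, 5&1=1, 2&4=0, 2&0=0, 0&0=0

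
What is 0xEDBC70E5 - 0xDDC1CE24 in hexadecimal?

0xFFAA2C1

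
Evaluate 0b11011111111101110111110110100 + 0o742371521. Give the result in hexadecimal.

0x2388E305

0b11011111111101110111110110100 = 0x1BFEEFB4 in hexadecimal.
0o742371521 = 0x789F351 in hexadecimal.
Add column by column in base 16, right to left:
  4+1 = 5
  B+5 = 0 carry 1
  F+3+1 = 3 carry 1
  E+F+1 = E carry 1
  E+9+1 = 8 carry 1
  F+8+1 = 8 carry 1
  B+7+1 = 3 carry 1
  1+0+1 = 2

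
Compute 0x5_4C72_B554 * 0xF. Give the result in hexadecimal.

0x4F7AB89FEC

Multiply each base-16 digit by 15, carrying:
  4×15 = 60 → write C carry 3
  5×15+3 = 78 → write E carry 4
  5×15+4 = 79 → write F carry 4
  B×15+4 = 169 → write 9 carry 10
  2×15+10 = 40 → write 8 carry 2
  7×15+2 = 107 → write B carry 6
  C×15+6 = 186 → write A carry 11
  4×15+11 = 71 → write 7 carry 4
  5×15+4 = 79 → write F carry 4
  remaining carry: 4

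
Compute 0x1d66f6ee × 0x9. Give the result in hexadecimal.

0x1089eae5e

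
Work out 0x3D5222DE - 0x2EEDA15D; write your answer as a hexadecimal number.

Subtract column by column in base 16:
  E-D → 1
  D-5 → 8
  2-1 → 1
  2-A → 8 (borrow)
  2-D-1 → 4 (borrow)
  5-E-1 → 6 (borrow)
  D-E-1 → E (borrow)
  3-2-1 → 0

0xE648181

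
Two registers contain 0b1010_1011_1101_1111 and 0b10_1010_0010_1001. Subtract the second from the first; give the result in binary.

0b1000000110110110

Subtract column by column in base 2:
  1-1 → 0
  1-0 → 1
  1-0 → 1
  1-1 → 0
  1-0 → 1
  0-1 → 1 (borrow)
  1-0-1 → 0
  1-0 → 1
  1-0 → 1
  1-1 → 0
  0-0 → 0
  1-1 → 0
  0-0 → 0
  1-1 → 0
  0-0 → 0
  1-0 → 1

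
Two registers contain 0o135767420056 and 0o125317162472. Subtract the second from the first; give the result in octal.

0o10450235364

Subtract column by column in base 8:
  6-2 → 4
  5-7 → 6 (borrow)
  0-4-1 → 3 (borrow)
  0-2-1 → 5 (borrow)
  2-6-1 → 3 (borrow)
  4-1-1 → 2
  7-7 → 0
  6-1 → 5
  7-3 → 4
  5-5 → 0
  3-2 → 1
  1-1 → 0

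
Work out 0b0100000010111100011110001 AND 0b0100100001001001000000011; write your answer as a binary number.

AND bit by bit (1 only where both bits are 1):
  0100000010111100011110001
& 0100100001001001000000011
= 0100000000001000000000001

0b0100000000001000000000001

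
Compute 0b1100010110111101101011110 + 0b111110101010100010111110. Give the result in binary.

Add column by column in base 2, right to left:
  0+0 = 0
  1+1 = 0 carry 1
  1+1+1 = 1 carry 1
  1+1+1 = 1 carry 1
  1+1+1 = 1 carry 1
  0+1+1 = 0 carry 1
  1+0+1 = 0 carry 1
  0+1+1 = 0 carry 1
  1+0+1 = 0 carry 1
  1+0+1 = 0 carry 1
  0+0+1 = 1
  1+1 = 0 carry 1
  1+0+1 = 0 carry 1
  1+1+1 = 1 carry 1
  1+0+1 = 0 carry 1
  0+1+1 = 0 carry 1
  1+0+1 = 0 carry 1
  1+1+1 = 1 carry 1
  0+0+1 = 1
  1+1 = 0 carry 1
  0+1+1 = 0 carry 1
  0+1+1 = 0 carry 1
  0+1+1 = 0 carry 1
  1+1+1 = 1 carry 1
  1+0+1 = 0 carry 1
  final carry 1

0b10100001100010010000011100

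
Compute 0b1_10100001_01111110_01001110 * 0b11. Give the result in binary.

0b100111001000111101011101010

Multiply each base-2 digit by 3, carrying:
  0×3 = 0 → write 0
  1×3 = 3 → write 1 carry 1
  1×3+1 = 4 → write 0 carry 2
  1×3+2 = 5 → write 1 carry 2
  0×3+2 = 2 → write 0 carry 1
  0×3+1 = 1 → write 1
  1×3 = 3 → write 1 carry 1
  0×3+1 = 1 → write 1
  0×3 = 0 → write 0
  1×3 = 3 → write 1 carry 1
  1×3+1 = 4 → write 0 carry 2
  1×3+2 = 5 → write 1 carry 2
  1×3+2 = 5 → write 1 carry 2
  1×3+2 = 5 → write 1 carry 2
  1×3+2 = 5 → write 1 carry 2
  0×3+2 = 2 → write 0 carry 1
  1×3+1 = 4 → write 0 carry 2
  0×3+2 = 2 → write 0 carry 1
  0×3+1 = 1 → write 1
  0×3 = 0 → write 0
  0×3 = 0 → write 0
  1×3 = 3 → write 1 carry 1
  0×3+1 = 1 → write 1
  1×3 = 3 → write 1 carry 1
  1×3+1 = 4 → write 0 carry 2
  remaining carry: 10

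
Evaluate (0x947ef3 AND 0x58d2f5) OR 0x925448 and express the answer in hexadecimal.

0x947ef3 AND 0x58d2f5 = 0x1052f1.
Then OR with 0x925448.

0x9256f9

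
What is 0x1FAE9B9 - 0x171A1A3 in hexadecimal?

0x894816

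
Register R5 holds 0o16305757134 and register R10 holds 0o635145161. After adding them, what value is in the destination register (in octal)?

0o17143124315

Add column by column in base 8, right to left:
  4+1 = 5
  3+6 = 1 carry 1
  1+1+1 = 3
  7+5 = 4 carry 1
  5+4+1 = 2 carry 1
  7+1+1 = 1 carry 1
  5+5+1 = 3 carry 1
  0+3+1 = 4
  3+6 = 1 carry 1
  6+0+1 = 7
  1+0 = 1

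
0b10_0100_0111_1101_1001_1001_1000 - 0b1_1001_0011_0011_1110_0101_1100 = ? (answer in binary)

0b101101001001101100111100

Subtract column by column in base 2:
  0-0 → 0
  0-0 → 0
  0-1 → 1 (borrow)
  1-1-1 → 1 (borrow)
  1-1-1 → 1 (borrow)
  0-0-1 → 1 (borrow)
  0-1-1 → 0 (borrow)
  1-0-1 → 0
  1-0 → 1
  0-1 → 1 (borrow)
  0-1-1 → 0 (borrow)
  1-1-1 → 1 (borrow)
  1-1-1 → 1 (borrow)
  0-1-1 → 0 (borrow)
  1-0-1 → 0
  1-0 → 1
  1-1 → 0
  1-1 → 0
  1-0 → 1
  0-0 → 0
  0-1 → 1 (borrow)
  0-0-1 → 1 (borrow)
  1-0-1 → 0
  0-1 → 1 (borrow)
  0-1-1 → 0 (borrow)
  1-0-1 → 0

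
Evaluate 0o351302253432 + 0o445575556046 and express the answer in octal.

Add column by column in base 8, right to left:
  2+6 = 0 carry 1
  3+4+1 = 0 carry 1
  4+0+1 = 5
  3+6 = 1 carry 1
  5+5+1 = 3 carry 1
  2+5+1 = 0 carry 1
  2+5+1 = 0 carry 1
  0+7+1 = 0 carry 1
  3+5+1 = 1 carry 1
  1+5+1 = 7
  5+4 = 1 carry 1
  3+4+1 = 0 carry 1
  final carry 1

0o1017100031500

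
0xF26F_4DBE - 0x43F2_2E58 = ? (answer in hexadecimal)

Subtract column by column in base 16:
  E-8 → 6
  B-5 → 6
  D-E → F (borrow)
  4-2-1 → 1
  F-2 → D
  6-F → 7 (borrow)
  2-3-1 → E (borrow)
  F-4-1 → A

0xAE7D1F66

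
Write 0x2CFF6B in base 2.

Expand each hex digit to 4 bits: 2=0010 C=1100 F=1111 F=1111 6=0110 B=1011.

0b1011001111111101101011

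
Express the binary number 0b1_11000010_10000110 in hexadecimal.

0x1c286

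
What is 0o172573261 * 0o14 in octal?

Multiply each base-8 digit by 12, carrying:
  1×12 = 12 → write 4 carry 1
  6×12+1 = 73 → write 1 carry 9
  2×12+9 = 33 → write 1 carry 4
  3×12+4 = 40 → write 0 carry 5
  7×12+5 = 89 → write 1 carry 11
  5×12+11 = 71 → write 7 carry 8
  2×12+8 = 32 → write 0 carry 4
  7×12+4 = 88 → write 0 carry 11
  1×12+11 = 23 → write 7 carry 2
  remaining carry: 2

0o2700710114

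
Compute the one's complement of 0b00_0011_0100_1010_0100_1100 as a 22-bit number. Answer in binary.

Invert each bit: 0000110100101001001100 → 1111001011010110110011.

0b1111001011010110110011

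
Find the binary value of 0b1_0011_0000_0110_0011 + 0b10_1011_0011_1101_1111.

Add column by column in base 2, right to left:
  1+1 = 0 carry 1
  1+1+1 = 1 carry 1
  0+1+1 = 0 carry 1
  0+1+1 = 0 carry 1
  0+1+1 = 0 carry 1
  1+0+1 = 0 carry 1
  1+1+1 = 1 carry 1
  0+1+1 = 0 carry 1
  0+1+1 = 0 carry 1
  0+1+1 = 0 carry 1
  0+0+1 = 1
  0+0 = 0
  1+1 = 0 carry 1
  1+1+1 = 1 carry 1
  0+0+1 = 1
  0+1 = 1
  1+0 = 1
  0+1 = 1

0b111110010001000010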